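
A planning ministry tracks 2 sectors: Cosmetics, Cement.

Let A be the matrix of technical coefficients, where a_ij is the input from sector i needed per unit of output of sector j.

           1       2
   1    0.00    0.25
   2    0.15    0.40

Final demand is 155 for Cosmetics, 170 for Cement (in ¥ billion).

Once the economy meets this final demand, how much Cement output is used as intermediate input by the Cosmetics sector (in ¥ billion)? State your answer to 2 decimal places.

I − A =
  [   1.00    -0.25]
  [  -0.15     0.60]
det(I−A) = (1.00)(0.60) − (-0.25)(-0.15) = 0.5625
adj(I−A) = [[0.60, 0.25], [0.15, 1.00]]
(I − A)⁻¹ = adj(I−A) / det(I−A) ≈
  [   1.0667     0.4444]
  [   0.2667     1.7778]
First solve x = (I − A)⁻¹ d = adj(I−A)·d / det(I−A); in particular x_1 = (0.60·155 + 0.25·170) / 0.5625 = 135.50 / 0.5625 ≈ 240.8889.
Intermediate flow from 2 to 1: z_21 = a_21 · x_1 = 0.15 × 135.50 / 0.5625 = 20.325 / 0.5625 ≈ 36.13.

z_21 = 36.13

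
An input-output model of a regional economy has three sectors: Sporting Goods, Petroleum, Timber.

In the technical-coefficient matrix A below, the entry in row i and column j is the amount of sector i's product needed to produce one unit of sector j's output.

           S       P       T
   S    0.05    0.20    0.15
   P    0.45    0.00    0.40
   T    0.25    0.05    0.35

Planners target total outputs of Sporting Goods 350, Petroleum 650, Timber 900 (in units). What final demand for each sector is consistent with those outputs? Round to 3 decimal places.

I − A =
  [   0.95    -0.20    -0.15]
  [  -0.45     1.00    -0.40]
  [  -0.25    -0.05     0.65]
d = (I − A) x:
  d_S = (+0.95)·350 + (-0.20)·650 + (-0.15)·900 = 67.500
  d_P = (-0.45)·350 + (+1.00)·650 + (-0.40)·900 = 132.500
  d_T = (-0.25)·350 + (-0.05)·650 + (+0.65)·900 = 465.000

d_S = 67.500, d_P = 132.500, d_T = 465.000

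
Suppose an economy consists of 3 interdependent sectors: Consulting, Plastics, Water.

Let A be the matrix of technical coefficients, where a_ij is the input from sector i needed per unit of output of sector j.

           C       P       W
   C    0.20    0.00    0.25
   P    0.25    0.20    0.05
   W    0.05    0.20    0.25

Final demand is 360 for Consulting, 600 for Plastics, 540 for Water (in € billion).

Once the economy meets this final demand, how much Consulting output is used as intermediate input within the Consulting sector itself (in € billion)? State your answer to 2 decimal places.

I − A =
  [   0.80     0.00    -0.25]
  [  -0.25     0.80    -0.05]
  [  -0.05    -0.20     0.75]
Cofactors of I−A, C_ij = (−1)^(i+j)·(minor ij) (rows/columns in the sector order above):
  C_11 = (0.80)(0.75) − (-0.05)(-0.20) = 0.5900
  C_12 = −[(-0.25)(0.75) − (-0.05)(-0.05)] = 0.1900
  C_13 = (-0.25)(-0.20) − (0.80)(-0.05) = 0.0900
  C_21 = −[(0.00)(0.75) − (-0.25)(-0.20)] = 0.0500
  C_22 = (0.80)(0.75) − (-0.25)(-0.05) = 0.5875
  C_23 = −[(0.80)(-0.20) − (0.00)(-0.05)] = 0.1600
  C_31 = (0.00)(-0.05) − (-0.25)(0.80) = 0.2000
  C_32 = −[(0.80)(-0.05) − (-0.25)(-0.25)] = 0.1025
  C_33 = (0.80)(0.80) − (0.00)(-0.25) = 0.6400
det(I−A) = Σ_j (I−A)_1j·C_1j = (0.80)(0.5900) + (0.00)(0.1900) + (-0.25)(0.0900) = 0.4495
adj(I−A) = Cᵀ =
  [ 0.5900   0.0500   0.2000]
  [ 0.1900   0.5875   0.1025]
  [ 0.0900   0.1600   0.6400]
(I − A)⁻¹ = adj(I−A) / det(I−A) ≈
  [   1.3126     0.1112     0.4449]
  [   0.4227     1.3070     0.2280]
  [   0.2002     0.3560     1.4238]
First solve x = (I − A)⁻¹ d = adj(I−A)·d / det(I−A); in particular x_C = (0.5900·360 + 0.0500·600 + 0.2000·540) / 0.4495 = 350.40 / 0.4495 ≈ 779.5328.
Intermediate flow from C to C: z_CC = a_CC · x_C = 0.20 × 350.40 / 0.4495 = 70.08 / 0.4495 ≈ 155.91.

z_CC = 155.91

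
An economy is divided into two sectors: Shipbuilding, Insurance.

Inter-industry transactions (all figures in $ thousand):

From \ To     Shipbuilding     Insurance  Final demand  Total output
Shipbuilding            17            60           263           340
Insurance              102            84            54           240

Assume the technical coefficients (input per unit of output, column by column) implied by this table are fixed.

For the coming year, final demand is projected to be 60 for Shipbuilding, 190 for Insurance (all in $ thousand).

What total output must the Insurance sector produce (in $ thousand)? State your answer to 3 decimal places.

Technical coefficients a_ij = z_ij / X_j:
  a_SS = 17/340 = 0.05, a_IS = 102/340 = 0.30
  a_SI = 60/240 = 0.25, a_II = 84/240 = 0.35
I − A =
  [   0.95    -0.25]
  [  -0.30     0.65]
det(I−A) = (0.95)(0.65) − (-0.25)(-0.30) = 0.5425
adj(I−A) = [[0.65, 0.25], [0.30, 0.95]]
(I − A)⁻¹ = adj(I−A) / det(I−A) ≈
  [   1.1982     0.4608]
  [   0.5530     1.7512]
x = (I − A)⁻¹ d = adj(I−A)·d / det(I−A), with det(I−A) = 0.5425:
  x_S = (0.65·60 + 0.25·190) / 0.5425 = 86.50 / 0.5425 ≈ 159.447
  x_I = (0.30·60 + 0.95·190) / 0.5425 = 198.50 / 0.5425 ≈ 365.899

x_I = 365.899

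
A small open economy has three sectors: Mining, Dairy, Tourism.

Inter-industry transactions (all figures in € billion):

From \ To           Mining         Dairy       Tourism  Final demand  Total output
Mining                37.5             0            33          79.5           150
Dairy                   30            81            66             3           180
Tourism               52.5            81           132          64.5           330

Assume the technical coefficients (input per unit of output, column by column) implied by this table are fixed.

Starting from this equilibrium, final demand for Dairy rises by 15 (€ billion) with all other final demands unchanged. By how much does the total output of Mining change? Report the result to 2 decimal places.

Technical coefficients a_ij = z_ij / X_j:
  a_MM = 37.5/150 = 0.25, a_DM = 30/150 = 0.20, a_TM = 52.5/150 = 0.35
  a_MD = 0/180 = 0.00, a_DD = 81/180 = 0.45, a_TD = 81/180 = 0.45
  a_MT = 33/330 = 0.10, a_DT = 66/330 = 0.20, a_TT = 132/330 = 0.40
I − A =
  [   0.75     0.00    -0.10]
  [  -0.20     0.55    -0.20]
  [  -0.35    -0.45     0.60]
Cofactors of I−A, C_ij = (−1)^(i+j)·(minor ij) (rows/columns in the sector order above):
  C_11 = (0.55)(0.60) − (-0.20)(-0.45) = 0.2400
  C_12 = −[(-0.20)(0.60) − (-0.20)(-0.35)] = 0.1900
  C_13 = (-0.20)(-0.45) − (0.55)(-0.35) = 0.2825
  C_21 = −[(0.00)(0.60) − (-0.10)(-0.45)] = 0.0450
  C_22 = (0.75)(0.60) − (-0.10)(-0.35) = 0.4150
  C_23 = −[(0.75)(-0.45) − (0.00)(-0.35)] = 0.3375
  C_31 = (0.00)(-0.20) − (-0.10)(0.55) = 0.0550
  C_32 = −[(0.75)(-0.20) − (-0.10)(-0.20)] = 0.1700
  C_33 = (0.75)(0.55) − (0.00)(-0.20) = 0.4125
det(I−A) = Σ_j (I−A)_1j·C_1j = (0.75)(0.2400) + (0.00)(0.1900) + (-0.10)(0.2825) = 0.15175
adj(I−A) = Cᵀ =
  [ 0.2400   0.0450   0.0550]
  [ 0.1900   0.4150   0.1700]
  [ 0.2825   0.3375   0.4125]
(I − A)⁻¹ = adj(I−A) / det(I−A) ≈
  [   1.5815     0.2965     0.3624]
  [   1.2521     2.7348     1.1203]
  [   1.8616     2.2241     2.7183]
Δx = (I − A)⁻¹ Δd with Δd having +15 in the Dairy component and 0 elsewhere.
So Δx_M = L_MD · (+15), where L_MD = adj(I−A)_MD / det(I−A) = 0.0450 / 0.15175.
Δx_M = 0.0450 × (+15) / 0.15175 = 0.675 / 0.15175 ≈ 4.45.

Δx_M = 4.45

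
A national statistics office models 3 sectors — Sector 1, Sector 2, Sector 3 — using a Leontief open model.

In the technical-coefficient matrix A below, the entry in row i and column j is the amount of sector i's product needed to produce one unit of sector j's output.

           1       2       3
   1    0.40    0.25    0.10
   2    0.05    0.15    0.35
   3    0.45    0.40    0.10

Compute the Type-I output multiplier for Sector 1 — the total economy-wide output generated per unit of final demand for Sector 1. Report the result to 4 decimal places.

I − A =
  [   0.60    -0.25    -0.10]
  [  -0.05     0.85    -0.35]
  [  -0.45    -0.40     0.90]
Cofactors of I−A, C_ij = (−1)^(i+j)·(minor ij) (rows/columns in the sector order above):
  C_11 = (0.85)(0.90) − (-0.35)(-0.40) = 0.6250
  C_12 = −[(-0.05)(0.90) − (-0.35)(-0.45)] = 0.2025
  C_13 = (-0.05)(-0.40) − (0.85)(-0.45) = 0.4025
  C_21 = −[(-0.25)(0.90) − (-0.10)(-0.40)] = 0.2650
  C_22 = (0.60)(0.90) − (-0.10)(-0.45) = 0.4950
  C_23 = −[(0.60)(-0.40) − (-0.25)(-0.45)] = 0.3525
  C_31 = (-0.25)(-0.35) − (-0.10)(0.85) = 0.1725
  C_32 = −[(0.60)(-0.35) − (-0.10)(-0.05)] = 0.2150
  C_33 = (0.60)(0.85) − (-0.25)(-0.05) = 0.4975
det(I−A) = Σ_j (I−A)_1j·C_1j = (0.60)(0.6250) + (-0.25)(0.2025) + (-0.10)(0.4025) = 0.284125
adj(I−A) = Cᵀ =
  [ 0.6250   0.2650   0.1725]
  [ 0.2025   0.4950   0.2150]
  [ 0.4025   0.3525   0.4975]
(I − A)⁻¹ = adj(I−A) / det(I−A) ≈
  [   2.19974     0.93269     0.60713]
  [   0.71271     1.74219     0.75671]
  [   1.41663     1.24065     1.75099]
The output multiplier for sector j is the column-j sum of the Leontief inverse (I − A)⁻¹ = adj(I−A) / det(I−A).
Column 1 of adj(I−A): (0.6250, 0.2025, 0.4025); det(I−A) = 0.284125.
m_1 = (0.6250 + 0.2025 + 0.4025) / 0.284125 = 1.23 / 0.284125 ≈ 4.3291.

m_1 = 4.3291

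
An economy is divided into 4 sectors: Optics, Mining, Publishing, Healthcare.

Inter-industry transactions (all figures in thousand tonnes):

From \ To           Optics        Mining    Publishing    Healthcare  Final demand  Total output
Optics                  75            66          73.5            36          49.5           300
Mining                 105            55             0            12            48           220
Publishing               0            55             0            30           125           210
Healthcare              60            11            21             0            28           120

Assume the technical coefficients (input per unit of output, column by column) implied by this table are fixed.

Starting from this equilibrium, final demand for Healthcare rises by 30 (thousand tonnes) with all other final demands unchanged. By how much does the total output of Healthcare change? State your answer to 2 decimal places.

Δx_4 = 38.28

Technical coefficients a_ij = z_ij / X_j:
  a_11 = 75/300 = 0.25, a_21 = 105/300 = 0.35, a_31 = 0/300 = 0.00, a_41 = 60/300 = 0.20
  a_12 = 66/220 = 0.30, a_22 = 55/220 = 0.25, a_32 = 55/220 = 0.25, a_42 = 11/220 = 0.05
  a_13 = 73.5/210 = 0.35, a_23 = 0/210 = 0.00, a_33 = 0/210 = 0.00, a_43 = 21/210 = 0.10
  a_14 = 36/120 = 0.30, a_24 = 12/120 = 0.10, a_34 = 30/120 = 0.25, a_44 = 0/120 = 0.00
I − A =
  [   0.75    -0.30    -0.35    -0.30]
  [  -0.35     0.75     0.00    -0.10]
  [   0.00    -0.25     1.00    -0.25]
  [  -0.20    -0.05    -0.10     1.00]
Compute the cofactors C_ij = (−1)^(i+j)·(3×3 minor ij) of I−A; the adjugate is their transpose:
adj(I−A) = Cᵀ =
  [ 0.723750   0.406875   0.286250   0.329375]
  [ 0.361250   0.653750   0.147500   0.210625]
  [ 0.134375   0.196875   0.397500   0.159375]
  [ 0.176250   0.133750   0.104375   0.426875]
det(I−A) = Σ_j (I−A)_1j·C_1j = (0.75)(0.723750) + (-0.30)(0.361250) + (-0.35)(0.134375) + (-0.30)(0.176250) = 0.33453125
(I − A)⁻¹ = adj(I−A) / det(I−A) ≈
  [   2.1635     1.2163     0.8557     0.9846]
  [   1.0799     1.9542     0.4409     0.6296]
  [   0.4017     0.5885     1.1882     0.4764]
  [   0.5269     0.3998     0.3120     1.2760]
Δx = (I − A)⁻¹ Δd with Δd having +30 in the Healthcare component and 0 elsewhere.
So Δx_4 = L_44 · (+30), where L_44 = adj(I−A)_44 / det(I−A) = 0.426875 / 0.33453125.
Δx_4 = 0.426875 × (+30) / 0.33453125 = 12.80625 / 0.33453125 ≈ 38.28.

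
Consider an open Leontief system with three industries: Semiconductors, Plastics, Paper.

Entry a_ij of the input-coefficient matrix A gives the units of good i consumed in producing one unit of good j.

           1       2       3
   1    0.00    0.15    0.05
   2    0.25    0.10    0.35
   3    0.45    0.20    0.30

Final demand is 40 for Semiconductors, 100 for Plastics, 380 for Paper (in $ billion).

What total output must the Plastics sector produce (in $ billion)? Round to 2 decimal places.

x_2 = 448.94

I − A =
  [   1.00    -0.15    -0.05]
  [  -0.25     0.90    -0.35]
  [  -0.45    -0.20     0.70]
Cofactors of I−A, C_ij = (−1)^(i+j)·(minor ij) (rows/columns in the sector order above):
  C_11 = (0.90)(0.70) − (-0.35)(-0.20) = 0.5600
  C_12 = −[(-0.25)(0.70) − (-0.35)(-0.45)] = 0.3325
  C_13 = (-0.25)(-0.20) − (0.90)(-0.45) = 0.4550
  C_21 = −[(-0.15)(0.70) − (-0.05)(-0.20)] = 0.1150
  C_22 = (1.00)(0.70) − (-0.05)(-0.45) = 0.6775
  C_23 = −[(1.00)(-0.20) − (-0.15)(-0.45)] = 0.2675
  C_31 = (-0.15)(-0.35) − (-0.05)(0.90) = 0.0975
  C_32 = −[(1.00)(-0.35) − (-0.05)(-0.25)] = 0.3625
  C_33 = (1.00)(0.90) − (-0.15)(-0.25) = 0.8625
det(I−A) = Σ_j (I−A)_1j·C_1j = (1.00)(0.5600) + (-0.15)(0.3325) + (-0.05)(0.4550) = 0.487375
adj(I−A) = Cᵀ =
  [ 0.5600   0.1150   0.0975]
  [ 0.3325   0.6775   0.3625]
  [ 0.4550   0.2675   0.8625]
(I − A)⁻¹ = adj(I−A) / det(I−A) ≈
  [   1.1490     0.2360     0.2001]
  [   0.6822     1.3901     0.7438]
  [   0.9336     0.5489     1.7697]
x = (I − A)⁻¹ d = adj(I−A)·d / det(I−A), with det(I−A) = 0.487375:
  x_1 = (0.5600·40 + 0.1150·100 + 0.0975·380) / 0.487375 = 70.95 / 0.487375 ≈ 145.58
  x_2 = (0.3325·40 + 0.6775·100 + 0.3625·380) / 0.487375 = 218.80 / 0.487375 ≈ 448.94
  x_3 = (0.4550·40 + 0.2675·100 + 0.8625·380) / 0.487375 = 372.70 / 0.487375 ≈ 764.71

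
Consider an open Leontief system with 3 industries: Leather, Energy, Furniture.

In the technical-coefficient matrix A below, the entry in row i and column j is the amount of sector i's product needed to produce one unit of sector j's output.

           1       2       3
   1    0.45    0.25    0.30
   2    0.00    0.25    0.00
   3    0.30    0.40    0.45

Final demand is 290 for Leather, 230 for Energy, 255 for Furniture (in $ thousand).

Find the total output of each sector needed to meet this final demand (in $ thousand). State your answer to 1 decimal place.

I − A =
  [   0.55    -0.25    -0.30]
  [   0.00     0.75     0.00]
  [  -0.30    -0.40     0.55]
Cofactors of I−A, C_ij = (−1)^(i+j)·(minor ij) (rows/columns in the sector order above):
  C_11 = (0.75)(0.55) − (0.00)(-0.40) = 0.4125
  C_12 = −[(0.00)(0.55) − (0.00)(-0.30)] = 0.0000
  C_13 = (0.00)(-0.40) − (0.75)(-0.30) = 0.2250
  C_21 = −[(-0.25)(0.55) − (-0.30)(-0.40)] = 0.2575
  C_22 = (0.55)(0.55) − (-0.30)(-0.30) = 0.2125
  C_23 = −[(0.55)(-0.40) − (-0.25)(-0.30)] = 0.2950
  C_31 = (-0.25)(0.00) − (-0.30)(0.75) = 0.2250
  C_32 = −[(0.55)(0.00) − (-0.30)(0.00)] = 0.0000
  C_33 = (0.55)(0.75) − (-0.25)(0.00) = 0.4125
det(I−A) = Σ_j (I−A)_1j·C_1j = (0.55)(0.4125) + (-0.25)(0.0000) + (-0.30)(0.2250) = 0.159375
adj(I−A) = Cᵀ =
  [ 0.4125   0.2575   0.2250]
  [ 0.0000   0.2125   0.0000]
  [ 0.2250   0.2950   0.4125]
(I − A)⁻¹ = adj(I−A) / det(I−A) ≈
  [   2.5882     1.6157     1.4118]
  [   0.0000     1.3333     0.0000]
  [   1.4118     1.8510     2.5882]
x = (I − A)⁻¹ d = adj(I−A)·d / det(I−A), with det(I−A) = 0.159375:
  x_1 = (0.4125·290 + 0.2575·230 + 0.2250·255) / 0.159375 = 236.225 / 0.159375 ≈ 1482.2
  x_2 = (0.0000·290 + 0.2125·230 + 0.0000·255) / 0.159375 = 48.875 / 0.159375 ≈ 306.7
  x_3 = (0.2250·290 + 0.2950·230 + 0.4125·255) / 0.159375 = 238.2875 / 0.159375 ≈ 1495.1

x_1 = 1482.2, x_2 = 306.7, x_3 = 1495.1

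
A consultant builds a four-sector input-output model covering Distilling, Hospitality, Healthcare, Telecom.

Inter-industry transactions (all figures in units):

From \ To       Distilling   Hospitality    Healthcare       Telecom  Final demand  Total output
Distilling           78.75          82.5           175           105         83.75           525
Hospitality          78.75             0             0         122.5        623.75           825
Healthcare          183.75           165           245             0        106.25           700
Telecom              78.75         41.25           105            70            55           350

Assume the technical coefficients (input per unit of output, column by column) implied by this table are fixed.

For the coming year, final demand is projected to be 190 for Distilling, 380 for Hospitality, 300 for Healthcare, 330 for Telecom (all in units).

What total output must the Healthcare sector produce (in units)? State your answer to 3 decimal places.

x_3 = 1264.569

Technical coefficients a_ij = z_ij / X_j:
  a_11 = 78.75/525 = 0.15, a_21 = 78.75/525 = 0.15, a_31 = 183.75/525 = 0.35, a_41 = 78.75/525 = 0.15
  a_12 = 82.5/825 = 0.10, a_22 = 0/825 = 0.00, a_32 = 165/825 = 0.20, a_42 = 41.25/825 = 0.05
  a_13 = 175/700 = 0.25, a_23 = 0/700 = 0.00, a_33 = 245/700 = 0.35, a_43 = 105/700 = 0.15
  a_14 = 105/350 = 0.30, a_24 = 122.5/350 = 0.35, a_34 = 0/350 = 0.00, a_44 = 70/350 = 0.20
I − A =
  [   0.85    -0.10    -0.25    -0.30]
  [  -0.15     1.00     0.00    -0.35]
  [  -0.35    -0.20     0.65     0.00]
  [  -0.15    -0.05    -0.15     0.80]
Compute the cofactors C_ij = (−1)^(i+j)·(3×3 minor ij) of I−A; the adjugate is their transpose:
adj(I−A) = Cᵀ =
  [ 0.498125   0.110750   0.245875   0.235250]
  [ 0.130500   0.327000   0.094500   0.192000]
  [ 0.308375   0.160250   0.600625   0.185750]
  [ 0.159375   0.071250   0.164625   0.447750]
det(I−A) = Σ_j (I−A)_1j·C_1j = (0.85)(0.498125) + (-0.10)(0.130500) + (-0.25)(0.308375) + (-0.30)(0.159375) = 0.28545
(I − A)⁻¹ = adj(I−A) / det(I−A) ≈
  [   1.7451     0.3880     0.8614     0.8241]
  [   0.4572     1.1456     0.3311     0.6726]
  [   1.0803     0.5614     2.1041     0.6507]
  [   0.5583     0.2496     0.5767     1.5686]
x = (I − A)⁻¹ d = adj(I−A)·d / det(I−A), with det(I−A) = 0.28545:
  x_1 = (0.498125·190 + 0.110750·380 + 0.245875·300 + 0.235250·330) / 0.28545 = 288.12375 / 0.28545 ≈ 1009.367
  x_2 = (0.130500·190 + 0.327000·380 + 0.094500·300 + 0.192000·330) / 0.28545 = 240.765 / 0.28545 ≈ 843.458
  x_3 = (0.308375·190 + 0.160250·380 + 0.600625·300 + 0.185750·330) / 0.28545 = 360.97125 / 0.28545 ≈ 1264.569
  x_4 = (0.159375·190 + 0.071250·380 + 0.164625·300 + 0.447750·330) / 0.28545 = 254.50125 / 0.28545 ≈ 891.579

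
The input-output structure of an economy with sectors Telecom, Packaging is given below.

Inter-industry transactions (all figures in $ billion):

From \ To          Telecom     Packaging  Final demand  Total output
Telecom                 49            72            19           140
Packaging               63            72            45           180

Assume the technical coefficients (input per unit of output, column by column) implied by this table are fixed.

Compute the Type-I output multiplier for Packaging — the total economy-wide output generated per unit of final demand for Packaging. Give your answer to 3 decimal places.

Technical coefficients a_ij = z_ij / X_j:
  a_11 = 49/140 = 0.35, a_21 = 63/140 = 0.45
  a_12 = 72/180 = 0.40, a_22 = 72/180 = 0.40
I − A =
  [   0.65    -0.40]
  [  -0.45     0.60]
det(I−A) = (0.65)(0.60) − (-0.40)(-0.45) = 0.2100
adj(I−A) = [[0.60, 0.40], [0.45, 0.65]]
(I − A)⁻¹ = adj(I−A) / det(I−A) ≈
  [   2.8571     1.9048]
  [   2.1429     3.0952]
The output multiplier for sector j is the column-j sum of the Leontief inverse (I − A)⁻¹ = adj(I−A) / det(I−A).
Column 2 of adj(I−A): (0.40, 0.65); det(I−A) = 0.2100.
m_2 = (0.40 + 0.65) / 0.2100 = 1.05 / 0.2100 = 5.000.

m_2 = 5.000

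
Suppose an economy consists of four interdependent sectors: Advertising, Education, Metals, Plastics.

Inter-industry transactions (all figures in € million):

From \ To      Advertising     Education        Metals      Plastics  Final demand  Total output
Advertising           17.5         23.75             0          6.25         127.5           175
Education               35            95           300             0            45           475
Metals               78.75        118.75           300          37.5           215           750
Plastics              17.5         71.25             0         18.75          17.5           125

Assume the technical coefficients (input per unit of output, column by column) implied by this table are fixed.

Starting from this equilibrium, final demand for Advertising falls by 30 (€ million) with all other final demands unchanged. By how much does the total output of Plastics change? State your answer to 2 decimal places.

Δx_4 = -9.69

Technical coefficients a_ij = z_ij / X_j:
  a_11 = 17.5/175 = 0.10, a_21 = 35/175 = 0.20, a_31 = 78.75/175 = 0.45, a_41 = 17.5/175 = 0.10
  a_12 = 23.75/475 = 0.05, a_22 = 95/475 = 0.20, a_32 = 118.75/475 = 0.25, a_42 = 71.25/475 = 0.15
  a_13 = 0/750 = 0.00, a_23 = 300/750 = 0.40, a_33 = 300/750 = 0.40, a_43 = 0/750 = 0.00
  a_14 = 6.25/125 = 0.05, a_24 = 0/125 = 0.00, a_34 = 37.5/125 = 0.30, a_44 = 18.75/125 = 0.15
I − A =
  [   0.90    -0.05     0.00    -0.05]
  [  -0.20     0.80    -0.40     0.00]
  [  -0.45    -0.25     0.60    -0.30]
  [  -0.10    -0.15     0.00     0.85]
Compute the cofactors C_ij = (−1)^(i+j)·(3×3 minor ij) of I−A; the adjugate is their transpose:
adj(I−A) = Cᵀ =
  [ 0.3050   0.0300   0.0200   0.0250]
  [ 0.2670   0.4560   0.3040   0.1230]
  [ 0.3815   0.2545   0.5980   0.2335]
  [ 0.0830   0.0840   0.0560   0.3270]
det(I−A) = Σ_j (I−A)_1j·C_1j = (0.90)(0.3050) + (-0.05)(0.2670) + (0.00)(0.3815) + (-0.05)(0.0830) = 0.2570
(I − A)⁻¹ = adj(I−A) / det(I−A) ≈
  [   1.1868     0.1167     0.0778     0.0973]
  [   1.0389     1.7743     1.1829     0.4786]
  [   1.4844     0.9903     2.3268     0.9086]
  [   0.3230     0.3268     0.2179     1.2724]
Δx = (I − A)⁻¹ Δd with Δd having -30 in the Advertising component and 0 elsewhere.
So Δx_4 = L_41 · (-30), where L_41 = adj(I−A)_41 / det(I−A) = 0.0830 / 0.2570.
Δx_4 = 0.0830 × (-30) / 0.2570 = -2.49 / 0.2570 ≈ -9.69.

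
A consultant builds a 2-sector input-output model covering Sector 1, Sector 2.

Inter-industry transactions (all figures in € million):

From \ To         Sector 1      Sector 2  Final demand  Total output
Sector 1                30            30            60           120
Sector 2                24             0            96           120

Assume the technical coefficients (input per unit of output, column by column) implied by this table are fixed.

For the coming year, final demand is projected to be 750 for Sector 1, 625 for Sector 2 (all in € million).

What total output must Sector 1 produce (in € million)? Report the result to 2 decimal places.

Technical coefficients a_ij = z_ij / X_j:
  a_11 = 30/120 = 0.25, a_21 = 24/120 = 0.20
  a_12 = 30/120 = 0.25, a_22 = 0/120 = 0.00
I − A =
  [   0.75    -0.25]
  [  -0.20     1.00]
det(I−A) = (0.75)(1.00) − (-0.25)(-0.20) = 0.7000
adj(I−A) = [[1.00, 0.25], [0.20, 0.75]]
(I − A)⁻¹ = adj(I−A) / det(I−A) ≈
  [   1.4286     0.3571]
  [   0.2857     1.0714]
x = (I − A)⁻¹ d = adj(I−A)·d / det(I−A), with det(I−A) = 0.7000:
  x_1 = (1.00·750 + 0.25·625) / 0.7000 = 906.25 / 0.7000 ≈ 1294.64
  x_2 = (0.20·750 + 0.75·625) / 0.7000 = 618.75 / 0.7000 ≈ 883.93

x_1 = 1294.64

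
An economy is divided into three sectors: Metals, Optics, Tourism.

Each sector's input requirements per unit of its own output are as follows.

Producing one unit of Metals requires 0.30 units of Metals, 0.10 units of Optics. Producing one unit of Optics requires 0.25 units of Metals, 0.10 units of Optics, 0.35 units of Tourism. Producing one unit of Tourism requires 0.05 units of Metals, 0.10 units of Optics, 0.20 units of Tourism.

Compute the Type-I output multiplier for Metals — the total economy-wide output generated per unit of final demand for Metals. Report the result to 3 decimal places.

m_M = 1.748

I − A =
  [   0.70    -0.25    -0.05]
  [  -0.10     0.90    -0.10]
  [   0.00    -0.35     0.80]
Cofactors of I−A, C_ij = (−1)^(i+j)·(minor ij) (rows/columns in the sector order above):
  C_11 = (0.90)(0.80) − (-0.10)(-0.35) = 0.6850
  C_12 = −[(-0.10)(0.80) − (-0.10)(0.00)] = 0.0800
  C_13 = (-0.10)(-0.35) − (0.90)(0.00) = 0.0350
  C_21 = −[(-0.25)(0.80) − (-0.05)(-0.35)] = 0.2175
  C_22 = (0.70)(0.80) − (-0.05)(0.00) = 0.5600
  C_23 = −[(0.70)(-0.35) − (-0.25)(0.00)] = 0.2450
  C_31 = (-0.25)(-0.10) − (-0.05)(0.90) = 0.0700
  C_32 = −[(0.70)(-0.10) − (-0.05)(-0.10)] = 0.0750
  C_33 = (0.70)(0.90) − (-0.25)(-0.10) = 0.6050
det(I−A) = Σ_j (I−A)_1j·C_1j = (0.70)(0.6850) + (-0.25)(0.0800) + (-0.05)(0.0350) = 0.45775
adj(I−A) = Cᵀ =
  [ 0.6850   0.2175   0.0700]
  [ 0.0800   0.5600   0.0750]
  [ 0.0350   0.2450   0.6050]
(I − A)⁻¹ = adj(I−A) / det(I−A) ≈
  [   1.4965     0.4752     0.1529]
  [   0.1748     1.2234     0.1638]
  [   0.0765     0.5352     1.3217]
The output multiplier for sector j is the column-j sum of the Leontief inverse (I − A)⁻¹ = adj(I−A) / det(I−A).
Column M of adj(I−A): (0.6850, 0.0800, 0.0350); det(I−A) = 0.45775.
m_M = (0.6850 + 0.0800 + 0.0350) / 0.45775 = 0.80 / 0.45775 ≈ 1.748.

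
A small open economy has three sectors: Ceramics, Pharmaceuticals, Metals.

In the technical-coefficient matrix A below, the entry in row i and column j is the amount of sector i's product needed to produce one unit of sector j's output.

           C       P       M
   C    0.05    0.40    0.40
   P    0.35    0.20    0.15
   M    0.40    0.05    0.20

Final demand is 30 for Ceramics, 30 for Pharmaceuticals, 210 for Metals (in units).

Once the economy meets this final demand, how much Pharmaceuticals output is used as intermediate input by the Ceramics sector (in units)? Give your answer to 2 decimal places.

z_PC = 115.62

I − A =
  [   0.95    -0.40    -0.40]
  [  -0.35     0.80    -0.15]
  [  -0.40    -0.05     0.80]
Cofactors of I−A, C_ij = (−1)^(i+j)·(minor ij) (rows/columns in the sector order above):
  C_11 = (0.80)(0.80) − (-0.15)(-0.05) = 0.6325
  C_12 = −[(-0.35)(0.80) − (-0.15)(-0.40)] = 0.3400
  C_13 = (-0.35)(-0.05) − (0.80)(-0.40) = 0.3375
  C_21 = −[(-0.40)(0.80) − (-0.40)(-0.05)] = 0.3400
  C_22 = (0.95)(0.80) − (-0.40)(-0.40) = 0.6000
  C_23 = −[(0.95)(-0.05) − (-0.40)(-0.40)] = 0.2075
  C_31 = (-0.40)(-0.15) − (-0.40)(0.80) = 0.3800
  C_32 = −[(0.95)(-0.15) − (-0.40)(-0.35)] = 0.2825
  C_33 = (0.95)(0.80) − (-0.40)(-0.35) = 0.6200
det(I−A) = Σ_j (I−A)_1j·C_1j = (0.95)(0.6325) + (-0.40)(0.3400) + (-0.40)(0.3375) = 0.329875
adj(I−A) = Cᵀ =
  [ 0.6325   0.3400   0.3800]
  [ 0.3400   0.6000   0.2825]
  [ 0.3375   0.2075   0.6200]
(I − A)⁻¹ = adj(I−A) / det(I−A) ≈
  [   1.9174     1.0307     1.1520]
  [   1.0307     1.8189     0.8564]
  [   1.0231     0.6290     1.8795]
First solve x = (I − A)⁻¹ d = adj(I−A)·d / det(I−A); in particular x_C = (0.6325·30 + 0.3400·30 + 0.3800·210) / 0.329875 = 108.975 / 0.329875 ≈ 330.3524.
Intermediate flow from P to C: z_PC = a_PC · x_C = 0.35 × 108.975 / 0.329875 = 38.14125 / 0.329875 ≈ 115.62.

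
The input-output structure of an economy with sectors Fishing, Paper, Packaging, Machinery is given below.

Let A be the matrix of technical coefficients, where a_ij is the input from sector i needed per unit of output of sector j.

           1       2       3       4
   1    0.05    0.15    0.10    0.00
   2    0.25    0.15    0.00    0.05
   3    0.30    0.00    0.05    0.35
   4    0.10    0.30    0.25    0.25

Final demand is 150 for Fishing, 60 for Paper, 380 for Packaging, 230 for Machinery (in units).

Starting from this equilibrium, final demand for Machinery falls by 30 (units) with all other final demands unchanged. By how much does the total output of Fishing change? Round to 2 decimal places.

I − A =
  [   0.95    -0.15    -0.10     0.00]
  [  -0.25     0.85     0.00    -0.05]
  [  -0.30     0.00     0.95    -0.35]
  [  -0.10    -0.30    -0.25     0.75]
Compute the cofactors C_ij = (−1)^(i+j)·(3×3 minor ij) of I−A; the adjugate is their transpose:
adj(I−A) = Cᵀ =
  [ 0.517000   0.104250   0.064125   0.036875]
  [ 0.164750   0.567750   0.031125   0.052375]
  [ 0.242750   0.138750   0.562500   0.271750]
  [ 0.215750   0.287250   0.208500   0.706000]
det(I−A) = Σ_j (I−A)_1j·C_1j = (0.95)(0.517000) + (-0.15)(0.164750) + (-0.10)(0.242750) + (0.00)(0.215750) = 0.4421625
(I − A)⁻¹ = adj(I−A) / det(I−A) ≈
  [   1.1693     0.2358     0.1450     0.0834]
  [   0.3726     1.2840     0.0704     0.1185]
  [   0.5490     0.3138     1.2722     0.6146]
  [   0.4879     0.6496     0.4715     1.5967]
Δx = (I − A)⁻¹ Δd with Δd having -30 in the Machinery component and 0 elsewhere.
So Δx_1 = L_14 · (-30), where L_14 = adj(I−A)_14 / det(I−A) = 0.036875 / 0.4421625.
Δx_1 = 0.036875 × (-30) / 0.4421625 = -1.10625 / 0.4421625 ≈ -2.50.

Δx_1 = -2.50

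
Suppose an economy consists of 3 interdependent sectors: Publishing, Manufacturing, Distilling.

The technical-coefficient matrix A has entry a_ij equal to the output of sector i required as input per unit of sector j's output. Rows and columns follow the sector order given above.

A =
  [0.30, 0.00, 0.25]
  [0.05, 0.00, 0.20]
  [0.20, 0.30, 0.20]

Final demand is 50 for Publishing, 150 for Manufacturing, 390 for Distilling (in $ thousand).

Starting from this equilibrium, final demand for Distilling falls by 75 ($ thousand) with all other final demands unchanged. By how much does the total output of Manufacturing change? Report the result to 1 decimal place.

Δx_2 = -24.6

I − A =
  [   0.70     0.00    -0.25]
  [  -0.05     1.00    -0.20]
  [  -0.20    -0.30     0.80]
Cofactors of I−A, C_ij = (−1)^(i+j)·(minor ij) (rows/columns in the sector order above):
  C_11 = (1.00)(0.80) − (-0.20)(-0.30) = 0.7400
  C_12 = −[(-0.05)(0.80) − (-0.20)(-0.20)] = 0.0800
  C_13 = (-0.05)(-0.30) − (1.00)(-0.20) = 0.2150
  C_21 = −[(0.00)(0.80) − (-0.25)(-0.30)] = 0.0750
  C_22 = (0.70)(0.80) − (-0.25)(-0.20) = 0.5100
  C_23 = −[(0.70)(-0.30) − (0.00)(-0.20)] = 0.2100
  C_31 = (0.00)(-0.20) − (-0.25)(1.00) = 0.2500
  C_32 = −[(0.70)(-0.20) − (-0.25)(-0.05)] = 0.1525
  C_33 = (0.70)(1.00) − (0.00)(-0.05) = 0.7000
det(I−A) = Σ_j (I−A)_1j·C_1j = (0.70)(0.7400) + (0.00)(0.0800) + (-0.25)(0.2150) = 0.46425
adj(I−A) = Cᵀ =
  [ 0.7400   0.0750   0.2500]
  [ 0.0800   0.5100   0.1525]
  [ 0.2150   0.2100   0.7000]
(I − A)⁻¹ = adj(I−A) / det(I−A) ≈
  [   1.5940     0.1616     0.5385]
  [   0.1723     1.0985     0.3285]
  [   0.4631     0.4523     1.5078]
Δx = (I − A)⁻¹ Δd with Δd having -75 in the Distilling component and 0 elsewhere.
So Δx_2 = L_23 · (-75), where L_23 = adj(I−A)_23 / det(I−A) = 0.1525 / 0.46425.
Δx_2 = 0.1525 × (-75) / 0.46425 = -11.4375 / 0.46425 ≈ -24.6.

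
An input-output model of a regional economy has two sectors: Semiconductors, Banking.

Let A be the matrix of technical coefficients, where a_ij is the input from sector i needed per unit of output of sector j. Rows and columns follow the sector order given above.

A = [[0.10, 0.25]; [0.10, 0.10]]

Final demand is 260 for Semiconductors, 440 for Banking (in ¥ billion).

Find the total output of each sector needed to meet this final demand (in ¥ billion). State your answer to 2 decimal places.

x_S = 438.22, x_B = 537.58

I − A =
  [   0.90    -0.25]
  [  -0.10     0.90]
det(I−A) = (0.90)(0.90) − (-0.25)(-0.10) = 0.7850
adj(I−A) = [[0.90, 0.25], [0.10, 0.90]]
(I − A)⁻¹ = adj(I−A) / det(I−A) ≈
  [   1.1465     0.3185]
  [   0.1274     1.1465]
x = (I − A)⁻¹ d = adj(I−A)·d / det(I−A), with det(I−A) = 0.7850:
  x_S = (0.90·260 + 0.25·440) / 0.7850 = 344.00 / 0.7850 ≈ 438.22
  x_B = (0.10·260 + 0.90·440) / 0.7850 = 422.00 / 0.7850 ≈ 537.58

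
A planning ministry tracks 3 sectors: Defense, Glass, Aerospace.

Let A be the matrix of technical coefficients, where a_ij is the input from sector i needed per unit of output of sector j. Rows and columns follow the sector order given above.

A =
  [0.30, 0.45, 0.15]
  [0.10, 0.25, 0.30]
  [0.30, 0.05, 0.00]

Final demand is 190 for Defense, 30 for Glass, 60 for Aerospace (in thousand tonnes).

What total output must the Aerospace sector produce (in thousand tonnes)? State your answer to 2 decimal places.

x_A = 196.70

I − A =
  [   0.70    -0.45    -0.15]
  [  -0.10     0.75    -0.30]
  [  -0.30    -0.05     1.00]
Cofactors of I−A, C_ij = (−1)^(i+j)·(minor ij) (rows/columns in the sector order above):
  C_11 = (0.75)(1.00) − (-0.30)(-0.05) = 0.7350
  C_12 = −[(-0.10)(1.00) − (-0.30)(-0.30)] = 0.1900
  C_13 = (-0.10)(-0.05) − (0.75)(-0.30) = 0.2300
  C_21 = −[(-0.45)(1.00) − (-0.15)(-0.05)] = 0.4575
  C_22 = (0.70)(1.00) − (-0.15)(-0.30) = 0.6550
  C_23 = −[(0.70)(-0.05) − (-0.45)(-0.30)] = 0.1700
  C_31 = (-0.45)(-0.30) − (-0.15)(0.75) = 0.2475
  C_32 = −[(0.70)(-0.30) − (-0.15)(-0.10)] = 0.2250
  C_33 = (0.70)(0.75) − (-0.45)(-0.10) = 0.4800
det(I−A) = Σ_j (I−A)_1j·C_1j = (0.70)(0.7350) + (-0.45)(0.1900) + (-0.15)(0.2300) = 0.3945
adj(I−A) = Cᵀ =
  [ 0.7350   0.4575   0.2475]
  [ 0.1900   0.6550   0.2250]
  [ 0.2300   0.1700   0.4800]
(I − A)⁻¹ = adj(I−A) / det(I−A) ≈
  [   1.8631     1.1597     0.6274]
  [   0.4816     1.6603     0.5703]
  [   0.5830     0.4309     1.2167]
x = (I − A)⁻¹ d = adj(I−A)·d / det(I−A), with det(I−A) = 0.3945:
  x_D = (0.7350·190 + 0.4575·30 + 0.2475·60) / 0.3945 = 168.225 / 0.3945 ≈ 426.43
  x_G = (0.1900·190 + 0.6550·30 + 0.2250·60) / 0.3945 = 69.25 / 0.3945 ≈ 175.54
  x_A = (0.2300·190 + 0.1700·30 + 0.4800·60) / 0.3945 = 77.60 / 0.3945 ≈ 196.70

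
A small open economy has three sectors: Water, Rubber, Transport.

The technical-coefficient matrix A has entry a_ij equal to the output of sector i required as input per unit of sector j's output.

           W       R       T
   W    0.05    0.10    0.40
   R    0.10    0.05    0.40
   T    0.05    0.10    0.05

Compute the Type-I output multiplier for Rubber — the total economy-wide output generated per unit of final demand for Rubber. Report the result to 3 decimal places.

I − A =
  [   0.95    -0.10    -0.40]
  [  -0.10     0.95    -0.40]
  [  -0.05    -0.10     0.95]
Cofactors of I−A, C_ij = (−1)^(i+j)·(minor ij) (rows/columns in the sector order above):
  C_11 = (0.95)(0.95) − (-0.40)(-0.10) = 0.8625
  C_12 = −[(-0.10)(0.95) − (-0.40)(-0.05)] = 0.1150
  C_13 = (-0.10)(-0.10) − (0.95)(-0.05) = 0.0575
  C_21 = −[(-0.10)(0.95) − (-0.40)(-0.10)] = 0.1350
  C_22 = (0.95)(0.95) − (-0.40)(-0.05) = 0.8825
  C_23 = −[(0.95)(-0.10) − (-0.10)(-0.05)] = 0.1000
  C_31 = (-0.10)(-0.40) − (-0.40)(0.95) = 0.4200
  C_32 = −[(0.95)(-0.40) − (-0.40)(-0.10)] = 0.4200
  C_33 = (0.95)(0.95) − (-0.10)(-0.10) = 0.8925
det(I−A) = Σ_j (I−A)_1j·C_1j = (0.95)(0.8625) + (-0.10)(0.1150) + (-0.40)(0.0575) = 0.784875
adj(I−A) = Cᵀ =
  [ 0.8625   0.1350   0.4200]
  [ 0.1150   0.8825   0.4200]
  [ 0.0575   0.1000   0.8925]
(I − A)⁻¹ = adj(I−A) / det(I−A) ≈
  [   1.0989     0.1720     0.5351]
  [   0.1465     1.1244     0.5351]
  [   0.0733     0.1274     1.1371]
The output multiplier for sector j is the column-j sum of the Leontief inverse (I − A)⁻¹ = adj(I−A) / det(I−A).
Column R of adj(I−A): (0.1350, 0.8825, 0.1000); det(I−A) = 0.784875.
m_R = (0.1350 + 0.8825 + 0.1000) / 0.784875 = 1.1175 / 0.784875 ≈ 1.424.

m_R = 1.424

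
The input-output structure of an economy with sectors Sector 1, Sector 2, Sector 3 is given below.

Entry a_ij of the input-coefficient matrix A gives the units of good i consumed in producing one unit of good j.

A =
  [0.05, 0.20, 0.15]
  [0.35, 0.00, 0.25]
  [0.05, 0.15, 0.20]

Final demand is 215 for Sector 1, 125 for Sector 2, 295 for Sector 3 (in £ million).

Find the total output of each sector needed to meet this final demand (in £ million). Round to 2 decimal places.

x_1 = 377.79, x_2 = 372.79, x_3 = 462.26

I − A =
  [   0.95    -0.20    -0.15]
  [  -0.35     1.00    -0.25]
  [  -0.05    -0.15     0.80]
Cofactors of I−A, C_ij = (−1)^(i+j)·(minor ij) (rows/columns in the sector order above):
  C_11 = (1.00)(0.80) − (-0.25)(-0.15) = 0.7625
  C_12 = −[(-0.35)(0.80) − (-0.25)(-0.05)] = 0.2925
  C_13 = (-0.35)(-0.15) − (1.00)(-0.05) = 0.1025
  C_21 = −[(-0.20)(0.80) − (-0.15)(-0.15)] = 0.1825
  C_22 = (0.95)(0.80) − (-0.15)(-0.05) = 0.7525
  C_23 = −[(0.95)(-0.15) − (-0.20)(-0.05)] = 0.1525
  C_31 = (-0.20)(-0.25) − (-0.15)(1.00) = 0.2000
  C_32 = −[(0.95)(-0.25) − (-0.15)(-0.35)] = 0.2900
  C_33 = (0.95)(1.00) − (-0.20)(-0.35) = 0.8800
det(I−A) = Σ_j (I−A)_1j·C_1j = (0.95)(0.7625) + (-0.20)(0.2925) + (-0.15)(0.1025) = 0.6505
adj(I−A) = Cᵀ =
  [ 0.7625   0.1825   0.2000]
  [ 0.2925   0.7525   0.2900]
  [ 0.1025   0.1525   0.8800]
(I − A)⁻¹ = adj(I−A) / det(I−A) ≈
  [   1.1722     0.2806     0.3075]
  [   0.4497     1.1568     0.4458]
  [   0.1576     0.2344     1.3528]
x = (I − A)⁻¹ d = adj(I−A)·d / det(I−A), with det(I−A) = 0.6505:
  x_1 = (0.7625·215 + 0.1825·125 + 0.2000·295) / 0.6505 = 245.75 / 0.6505 ≈ 377.79
  x_2 = (0.2925·215 + 0.7525·125 + 0.2900·295) / 0.6505 = 242.50 / 0.6505 ≈ 372.79
  x_3 = (0.1025·215 + 0.1525·125 + 0.8800·295) / 0.6505 = 300.70 / 0.6505 ≈ 462.26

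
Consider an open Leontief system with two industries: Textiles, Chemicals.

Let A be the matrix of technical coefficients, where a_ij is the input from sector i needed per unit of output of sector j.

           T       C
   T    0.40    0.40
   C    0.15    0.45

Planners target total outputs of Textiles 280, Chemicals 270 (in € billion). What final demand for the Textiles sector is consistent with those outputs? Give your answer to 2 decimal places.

I − A =
  [   0.60    -0.40]
  [  -0.15     0.55]
d = (I − A) x:
  d_T = (+0.60)·280 + (-0.40)·270 = 60.00
  d_C = (-0.15)·280 + (+0.55)·270 = 106.50

d_T = 60.00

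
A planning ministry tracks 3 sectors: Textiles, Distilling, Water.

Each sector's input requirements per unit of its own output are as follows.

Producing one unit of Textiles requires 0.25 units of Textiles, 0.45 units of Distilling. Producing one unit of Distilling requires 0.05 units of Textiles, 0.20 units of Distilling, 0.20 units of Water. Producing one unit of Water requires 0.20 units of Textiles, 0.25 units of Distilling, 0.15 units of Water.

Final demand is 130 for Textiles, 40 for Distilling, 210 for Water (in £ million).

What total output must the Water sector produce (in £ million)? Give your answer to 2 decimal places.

I − A =
  [   0.75    -0.05    -0.20]
  [  -0.45     0.80    -0.25]
  [   0.00    -0.20     0.85]
Cofactors of I−A, C_ij = (−1)^(i+j)·(minor ij) (rows/columns in the sector order above):
  C_11 = (0.80)(0.85) − (-0.25)(-0.20) = 0.6300
  C_12 = −[(-0.45)(0.85) − (-0.25)(0.00)] = 0.3825
  C_13 = (-0.45)(-0.20) − (0.80)(0.00) = 0.0900
  C_21 = −[(-0.05)(0.85) − (-0.20)(-0.20)] = 0.0825
  C_22 = (0.75)(0.85) − (-0.20)(0.00) = 0.6375
  C_23 = −[(0.75)(-0.20) − (-0.05)(0.00)] = 0.1500
  C_31 = (-0.05)(-0.25) − (-0.20)(0.80) = 0.1725
  C_32 = −[(0.75)(-0.25) − (-0.20)(-0.45)] = 0.2775
  C_33 = (0.75)(0.80) − (-0.05)(-0.45) = 0.5775
det(I−A) = Σ_j (I−A)_1j·C_1j = (0.75)(0.6300) + (-0.05)(0.3825) + (-0.20)(0.0900) = 0.435375
adj(I−A) = Cᵀ =
  [ 0.6300   0.0825   0.1725]
  [ 0.3825   0.6375   0.2775]
  [ 0.0900   0.1500   0.5775]
(I − A)⁻¹ = adj(I−A) / det(I−A) ≈
  [   1.4470     0.1895     0.3962]
  [   0.8786     1.4643     0.6374]
  [   0.2067     0.3445     1.3264]
x = (I − A)⁻¹ d = adj(I−A)·d / det(I−A), with det(I−A) = 0.435375:
  x_T = (0.6300·130 + 0.0825·40 + 0.1725·210) / 0.435375 = 121.425 / 0.435375 ≈ 278.90
  x_D = (0.3825·130 + 0.6375·40 + 0.2775·210) / 0.435375 = 133.50 / 0.435375 ≈ 306.63
  x_W = (0.0900·130 + 0.1500·40 + 0.5775·210) / 0.435375 = 138.975 / 0.435375 ≈ 319.21

x_W = 319.21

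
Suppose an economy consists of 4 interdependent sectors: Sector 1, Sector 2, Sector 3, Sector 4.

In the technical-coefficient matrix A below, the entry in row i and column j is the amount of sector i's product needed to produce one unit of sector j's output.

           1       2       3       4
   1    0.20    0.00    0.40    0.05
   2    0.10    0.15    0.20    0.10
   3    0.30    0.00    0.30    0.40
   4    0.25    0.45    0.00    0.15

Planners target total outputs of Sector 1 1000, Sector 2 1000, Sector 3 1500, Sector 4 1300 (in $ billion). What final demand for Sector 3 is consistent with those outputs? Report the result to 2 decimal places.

d_3 = 230.00

I − A =
  [   0.80     0.00    -0.40    -0.05]
  [  -0.10     0.85    -0.20    -0.10]
  [  -0.30     0.00     0.70    -0.40]
  [  -0.25    -0.45     0.00     0.85]
d = (I − A) x:
  d_1 = (+0.80)·1000 + (+0.00)·1000 + (-0.40)·1500 + (-0.05)·1300 = 135.00
  d_2 = (-0.10)·1000 + (+0.85)·1000 + (-0.20)·1500 + (-0.10)·1300 = 320.00
  d_3 = (-0.30)·1000 + (+0.00)·1000 + (+0.70)·1500 + (-0.40)·1300 = 230.00
  d_4 = (-0.25)·1000 + (-0.45)·1000 + (+0.00)·1500 + (+0.85)·1300 = 405.00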